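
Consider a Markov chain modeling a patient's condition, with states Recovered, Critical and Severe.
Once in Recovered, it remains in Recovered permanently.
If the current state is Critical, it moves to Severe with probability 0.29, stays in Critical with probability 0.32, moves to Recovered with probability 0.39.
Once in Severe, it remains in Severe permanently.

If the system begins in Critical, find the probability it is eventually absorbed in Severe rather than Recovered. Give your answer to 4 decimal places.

Let h(s) be the probability of absorption at Severe starting from transient state s. Then h(Severe) = 1 and h(Recovered) = 0. By first-step analysis:
h(Critical) = 0.39·0 + 0.32·h(Critical) + 0.29·1
Solving: h(Critical) = 0.4265.
Starting from Critical, the probability is 0.4265.

0.4265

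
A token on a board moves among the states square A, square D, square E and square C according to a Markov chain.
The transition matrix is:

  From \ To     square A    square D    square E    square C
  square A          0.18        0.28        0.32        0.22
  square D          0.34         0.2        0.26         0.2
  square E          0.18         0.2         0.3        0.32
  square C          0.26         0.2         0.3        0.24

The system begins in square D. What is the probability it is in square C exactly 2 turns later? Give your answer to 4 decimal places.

0.2460

Propagate the distribution vector 2 turns from square D.
After 0 turns: (0.0000, 1.0000, 0.0000, 0.0000)
After 1 turn: (0.3400, 0.2000, 0.2600, 0.2000)
After 2 turns: (0.2280, 0.2272, 0.2988, 0.2460)
P(in square C after 2 turns) = 0.2460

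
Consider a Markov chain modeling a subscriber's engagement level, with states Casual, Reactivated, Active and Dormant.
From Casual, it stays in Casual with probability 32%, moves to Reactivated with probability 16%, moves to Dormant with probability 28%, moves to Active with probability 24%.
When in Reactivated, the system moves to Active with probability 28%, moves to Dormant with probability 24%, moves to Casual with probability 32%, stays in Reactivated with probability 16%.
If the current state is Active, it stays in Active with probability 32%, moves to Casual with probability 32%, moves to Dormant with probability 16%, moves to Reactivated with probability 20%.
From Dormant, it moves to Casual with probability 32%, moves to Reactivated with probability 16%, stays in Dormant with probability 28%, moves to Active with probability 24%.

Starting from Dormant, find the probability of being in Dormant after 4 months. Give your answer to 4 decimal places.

Propagate the distribution vector 4 months from Dormant.
After 0 months: (0.0000, 0.0000, 0.0000, 1.0000)
After 1 month: (0.3200, 0.1600, 0.2400, 0.2800)
After 2 months: (0.3200, 0.1696, 0.2656, 0.2448)
After 3 months: (0.3200, 0.1706, 0.2680, 0.2413)
After 4 months: (0.3200, 0.1707, 0.2683, 0.2410)
P(in Dormant after 4 months) = 0.2410

0.2410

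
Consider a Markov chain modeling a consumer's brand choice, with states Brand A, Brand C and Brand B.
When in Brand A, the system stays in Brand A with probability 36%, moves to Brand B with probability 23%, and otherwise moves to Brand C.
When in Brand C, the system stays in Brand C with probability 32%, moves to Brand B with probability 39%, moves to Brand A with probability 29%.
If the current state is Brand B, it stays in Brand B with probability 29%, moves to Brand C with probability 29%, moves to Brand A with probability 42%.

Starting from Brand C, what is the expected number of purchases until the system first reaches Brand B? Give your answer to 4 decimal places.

2.9402

Let t(s) be the expected number of purchases to first reach Brand B from state s, with t(Brand B) = 0. Conditioning on the first purchase:
t(Brand A) = 1 + 0.36·t(Brand A) + 0.41·t(Brand C)
t(Brand C) = 1 + 0.29·t(Brand A) + 0.32·t(Brand C)
Solving: t(Brand A) = 3.4461, t(Brand C) = 2.9402.
Expected purchases from Brand C to Brand B: 2.9402.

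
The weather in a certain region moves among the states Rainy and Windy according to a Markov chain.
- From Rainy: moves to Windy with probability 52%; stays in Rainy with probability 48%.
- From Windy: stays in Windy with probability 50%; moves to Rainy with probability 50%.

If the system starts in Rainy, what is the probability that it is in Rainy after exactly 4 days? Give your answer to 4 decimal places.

0.4902

Propagate the distribution vector 4 days from Rainy.
After 0 days: (1.0000, 0.0000)
After 1 day: (0.4800, 0.5200)
After 2 days: (0.4904, 0.5096)
After 3 days: (0.4902, 0.5098)
After 4 days: (0.4902, 0.5098)
P(in Rainy after 4 days) = 0.4902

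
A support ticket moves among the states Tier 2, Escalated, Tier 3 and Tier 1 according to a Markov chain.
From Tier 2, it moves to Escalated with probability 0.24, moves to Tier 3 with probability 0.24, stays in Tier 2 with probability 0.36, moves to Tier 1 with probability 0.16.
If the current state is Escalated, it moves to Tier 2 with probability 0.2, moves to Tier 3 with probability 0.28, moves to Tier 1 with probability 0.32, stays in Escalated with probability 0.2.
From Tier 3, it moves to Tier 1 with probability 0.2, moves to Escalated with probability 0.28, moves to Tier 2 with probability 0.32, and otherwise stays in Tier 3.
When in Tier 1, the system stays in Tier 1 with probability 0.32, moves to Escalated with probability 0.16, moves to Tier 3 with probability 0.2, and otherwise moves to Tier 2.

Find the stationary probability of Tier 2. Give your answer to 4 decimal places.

0.3057

Let the stationary distribution be π with π = πP and π_1 + π_2 + π_3 + π_4 = 1.
π_1 = 0.36·π_1 + 0.2·π_2 + 0.32·π_3 + 0.32·π_4
π_2 = 0.24·π_1 + 0.2·π_2 + 0.28·π_3 + 0.16·π_4
π_3 = 0.24·π_1 + 0.28·π_2 + 0.2·π_3 + 0.2·π_4
Solving with the normalization constraint gives π = (0.3057, 0.2209, 0.2299, 0.2435).
So the stationary probability of Tier 2 is 0.3057.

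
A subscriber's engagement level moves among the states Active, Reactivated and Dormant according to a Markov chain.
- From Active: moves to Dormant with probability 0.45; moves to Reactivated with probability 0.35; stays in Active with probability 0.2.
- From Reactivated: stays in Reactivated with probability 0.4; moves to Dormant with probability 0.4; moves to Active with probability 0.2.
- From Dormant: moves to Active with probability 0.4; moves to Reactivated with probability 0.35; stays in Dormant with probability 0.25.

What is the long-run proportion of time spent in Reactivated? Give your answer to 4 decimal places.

Let the stationary distribution be π with π = πP and π_1 + π_2 + π_3 = 1.
π_1 = 0.2·π_1 + 0.2·π_2 + 0.4·π_3
π_2 = 0.35·π_1 + 0.4·π_2 + 0.35·π_3
Solving with the normalization constraint gives π = (0.2719, 0.3684, 0.3596).
So the stationary probability of Reactivated is 0.3684.

0.3684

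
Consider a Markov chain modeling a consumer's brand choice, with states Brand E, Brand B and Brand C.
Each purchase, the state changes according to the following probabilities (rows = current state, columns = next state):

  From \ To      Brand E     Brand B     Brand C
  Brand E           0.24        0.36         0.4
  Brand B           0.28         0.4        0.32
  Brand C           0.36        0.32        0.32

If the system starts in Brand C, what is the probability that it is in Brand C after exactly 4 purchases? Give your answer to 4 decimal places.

0.3437

Propagate the distribution vector 4 purchases from Brand C.
After 0 purchases: (0.0000, 0.0000, 1.0000)
After 1 purchase: (0.3600, 0.3200, 0.3200)
After 2 purchases: (0.2912, 0.3600, 0.3488)
After 3 purchases: (0.2963, 0.3604, 0.3433)
After 4 purchases: (0.2956, 0.3607, 0.3437)
P(in Brand C after 4 purchases) = 0.3437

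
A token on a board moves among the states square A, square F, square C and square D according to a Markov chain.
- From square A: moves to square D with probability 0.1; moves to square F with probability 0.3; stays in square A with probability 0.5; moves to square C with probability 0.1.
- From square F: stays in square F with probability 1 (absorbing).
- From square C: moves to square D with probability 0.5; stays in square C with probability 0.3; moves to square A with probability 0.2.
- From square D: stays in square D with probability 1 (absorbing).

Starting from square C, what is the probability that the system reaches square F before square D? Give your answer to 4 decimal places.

Let h(s) be the probability of absorption at square F starting from transient state s. Then h(square F) = 1 and h(square D) = 0. By first-step analysis:
h(square A) = 0.5·h(square A) + 0.3·1 + 0.1·h(square C) + 0.1·0
h(square C) = 0.2·h(square A) + 0.3·h(square C) + 0.5·0
Solving: h(square A) = 0.6364, h(square C) = 0.1818.
Starting from square C, the probability is 0.1818.

0.1818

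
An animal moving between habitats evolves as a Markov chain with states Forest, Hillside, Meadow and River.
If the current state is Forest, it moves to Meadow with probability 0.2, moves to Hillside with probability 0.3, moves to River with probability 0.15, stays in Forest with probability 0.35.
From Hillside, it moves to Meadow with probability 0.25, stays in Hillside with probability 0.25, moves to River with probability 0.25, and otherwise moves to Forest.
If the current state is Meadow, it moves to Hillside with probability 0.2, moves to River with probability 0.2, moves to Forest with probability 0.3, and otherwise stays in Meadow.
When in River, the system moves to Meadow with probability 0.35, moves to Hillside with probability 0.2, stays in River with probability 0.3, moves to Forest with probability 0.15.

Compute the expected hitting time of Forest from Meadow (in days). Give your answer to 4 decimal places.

Let t(s) be the expected number of days to first reach Forest from state s, with t(Forest) = 0. Conditioning on the first day:
t(Hillside) = 1 + 0.25·t(Hillside) + 0.25·t(Meadow) + 0.25·t(River)
t(Meadow) = 1 + 0.2·t(Hillside) + 0.3·t(Meadow) + 0.2·t(River)
t(River) = 1 + 0.2·t(Hillside) + 0.35·t(Meadow) + 0.3·t(River)
Solving: t(Hillside) = 4.1724, t(Meadow) = 3.9310, t(River) = 4.5862.
Expected days from Meadow to Forest: 3.9310.

3.9310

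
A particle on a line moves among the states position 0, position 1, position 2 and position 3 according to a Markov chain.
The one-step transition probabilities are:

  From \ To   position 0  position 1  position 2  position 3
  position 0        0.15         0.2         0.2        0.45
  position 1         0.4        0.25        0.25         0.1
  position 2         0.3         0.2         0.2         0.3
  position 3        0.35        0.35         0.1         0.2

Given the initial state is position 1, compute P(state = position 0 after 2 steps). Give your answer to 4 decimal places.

Propagate the distribution vector 2 steps from position 1.
After 0 steps: (0.0000, 1.0000, 0.0000, 0.0000)
After 1 step: (0.4000, 0.2500, 0.2500, 0.1000)
After 2 steps: (0.2700, 0.2275, 0.2025, 0.3000)
P(in position 0 after 2 steps) = 0.2700

0.2700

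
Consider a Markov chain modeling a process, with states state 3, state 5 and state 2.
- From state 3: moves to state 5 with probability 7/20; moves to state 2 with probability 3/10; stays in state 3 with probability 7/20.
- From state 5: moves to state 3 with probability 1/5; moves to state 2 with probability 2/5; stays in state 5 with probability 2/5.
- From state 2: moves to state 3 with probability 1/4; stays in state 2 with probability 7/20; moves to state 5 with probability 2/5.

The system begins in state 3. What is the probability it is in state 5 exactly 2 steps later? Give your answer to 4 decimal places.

0.3825

Sum over the intermediate state after 1 step:
P = P(state 3→state 3)·P(state 3→state 5) + P(state 3→state 5)·P(state 5→state 5) + P(state 3→state 2)·P(state 2→state 5)
  = 0.35×0.35 + 0.35×0.4 + 0.3×0.4
  = 0.1225 + 0.1400 + 0.1200 = 0.3825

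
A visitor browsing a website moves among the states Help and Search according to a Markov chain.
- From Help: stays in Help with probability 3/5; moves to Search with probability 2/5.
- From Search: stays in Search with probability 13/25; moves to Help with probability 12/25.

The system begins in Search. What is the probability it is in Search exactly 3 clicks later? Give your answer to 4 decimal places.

Propagate the distribution vector 3 clicks from Search.
After 0 clicks: (0.0000, 1.0000)
After 1 click: (0.4800, 0.5200)
After 2 clicks: (0.5376, 0.4624)
After 3 clicks: (0.5445, 0.4555)
P(in Search after 3 clicks) = 0.4555

0.4555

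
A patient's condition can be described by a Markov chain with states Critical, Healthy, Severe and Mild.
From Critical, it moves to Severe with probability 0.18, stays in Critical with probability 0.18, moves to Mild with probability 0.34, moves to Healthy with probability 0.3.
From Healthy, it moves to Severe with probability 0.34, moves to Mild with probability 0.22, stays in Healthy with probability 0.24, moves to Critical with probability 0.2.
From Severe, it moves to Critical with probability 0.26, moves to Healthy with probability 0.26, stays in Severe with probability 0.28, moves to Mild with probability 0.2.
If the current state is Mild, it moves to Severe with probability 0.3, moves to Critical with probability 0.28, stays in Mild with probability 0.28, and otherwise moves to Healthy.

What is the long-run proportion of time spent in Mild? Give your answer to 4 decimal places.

0.2579

Let the stationary distribution be π with π = πP and π_1 + π_2 + π_3 + π_4 = 1.
π_1 = 0.18·π_1 + 0.2·π_2 + 0.26·π_3 + 0.28·π_4
π_2 = 0.3·π_1 + 0.24·π_2 + 0.26·π_3 + 0.14·π_4
π_3 = 0.18·π_1 + 0.34·π_2 + 0.28·π_3 + 0.3·π_4
Solving with the normalization constraint gives π = (0.2325, 0.2337, 0.2759, 0.2579).
So the stationary probability of Mild is 0.2579.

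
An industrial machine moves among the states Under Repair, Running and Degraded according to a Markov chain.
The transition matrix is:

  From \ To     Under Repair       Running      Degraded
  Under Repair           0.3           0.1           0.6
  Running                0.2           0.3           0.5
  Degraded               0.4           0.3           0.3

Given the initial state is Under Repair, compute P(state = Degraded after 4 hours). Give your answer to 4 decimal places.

Propagate the distribution vector 4 hours from Under Repair.
After 0 hours: (1.0000, 0.0000, 0.0000)
After 1 hour: (0.3000, 0.1000, 0.6000)
After 2 hours: (0.3500, 0.2400, 0.4100)
After 3 hours: (0.3170, 0.2300, 0.4530)
After 4 hours: (0.3223, 0.2366, 0.4411)
P(in Degraded after 4 hours) = 0.4411

0.4411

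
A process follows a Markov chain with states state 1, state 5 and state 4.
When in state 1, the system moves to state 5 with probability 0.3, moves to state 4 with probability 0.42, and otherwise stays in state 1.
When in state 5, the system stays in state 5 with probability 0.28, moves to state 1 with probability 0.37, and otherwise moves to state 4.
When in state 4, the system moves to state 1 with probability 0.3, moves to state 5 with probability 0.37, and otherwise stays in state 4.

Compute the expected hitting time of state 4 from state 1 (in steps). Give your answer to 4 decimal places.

2.5037

Let t(s) be the expected number of steps to first reach state 4 from state s, with t(state 4) = 0. Conditioning on the first step:
t(state 1) = 1 + 0.28·t(state 1) + 0.3·t(state 5)
t(state 5) = 1 + 0.37·t(state 1) + 0.28·t(state 5)
Solving: t(state 1) = 2.5037, t(state 5) = 2.6755.
Expected steps from state 1 to state 4: 2.5037.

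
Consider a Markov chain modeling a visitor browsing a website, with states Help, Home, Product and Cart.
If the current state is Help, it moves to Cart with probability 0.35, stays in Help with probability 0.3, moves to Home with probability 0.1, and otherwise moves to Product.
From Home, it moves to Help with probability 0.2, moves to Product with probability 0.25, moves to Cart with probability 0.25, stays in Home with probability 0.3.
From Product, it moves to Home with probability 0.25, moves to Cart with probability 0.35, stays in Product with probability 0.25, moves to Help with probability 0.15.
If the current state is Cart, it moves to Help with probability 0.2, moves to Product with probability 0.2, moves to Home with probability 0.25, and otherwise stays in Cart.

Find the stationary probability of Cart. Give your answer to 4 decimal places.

0.3270

Let the stationary distribution be π with π = πP and π_1 + π_2 + π_3 + π_4 = 1.
π_1 = 0.3·π_1 + 0.2·π_2 + 0.15·π_3 + 0.2·π_4
π_2 = 0.1·π_1 + 0.3·π_2 + 0.25·π_3 + 0.25·π_4
π_3 = 0.25·π_1 + 0.25·π_2 + 0.25·π_3 + 0.2·π_4
Solving with the normalization constraint gives π = (0.2092, 0.2301, 0.2337, 0.3270).
So the stationary probability of Cart is 0.3270.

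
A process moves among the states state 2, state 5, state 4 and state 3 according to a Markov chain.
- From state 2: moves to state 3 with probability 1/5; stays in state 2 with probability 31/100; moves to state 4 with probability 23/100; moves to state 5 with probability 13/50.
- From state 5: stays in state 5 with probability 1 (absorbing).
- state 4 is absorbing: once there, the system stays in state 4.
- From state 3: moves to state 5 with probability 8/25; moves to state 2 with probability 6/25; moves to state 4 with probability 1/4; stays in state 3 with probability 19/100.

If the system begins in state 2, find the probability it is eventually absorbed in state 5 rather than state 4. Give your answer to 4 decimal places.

Let h(s) be the probability of absorption at state 5 starting from transient state s. Then h(state 5) = 1 and h(state 4) = 0. By first-step analysis:
h(state 2) = 0.31·h(state 2) + 0.26·1 + 0.23·0 + 0.2·h(state 3)
h(state 3) = 0.24·h(state 2) + 0.32·1 + 0.25·0 + 0.19·h(state 3)
Solving: h(state 2) = 0.5375, h(state 3) = 0.5543.
Starting from state 2, the probability is 0.5375.

0.5375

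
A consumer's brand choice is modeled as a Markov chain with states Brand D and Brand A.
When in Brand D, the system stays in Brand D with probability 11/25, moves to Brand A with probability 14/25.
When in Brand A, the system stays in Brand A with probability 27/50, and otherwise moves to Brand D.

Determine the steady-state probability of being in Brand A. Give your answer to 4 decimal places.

0.5490

Let the stationary distribution be π with π = πP and π_1 + π_2 = 1.
π_1 = 0.44·π_1 + 0.46·π_2
Solving with the normalization constraint gives π = (0.4510, 0.5490).
So the stationary probability of Brand A is 0.5490.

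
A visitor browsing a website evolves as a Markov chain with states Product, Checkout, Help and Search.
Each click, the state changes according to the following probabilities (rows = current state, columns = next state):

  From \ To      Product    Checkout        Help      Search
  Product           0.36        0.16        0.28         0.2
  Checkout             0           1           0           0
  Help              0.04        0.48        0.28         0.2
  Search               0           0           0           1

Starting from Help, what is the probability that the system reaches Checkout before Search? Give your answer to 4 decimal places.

0.6975

Let h(s) be the probability of absorption at Checkout starting from transient state s. Then h(Checkout) = 1 and h(Search) = 0. By first-step analysis:
h(Product) = 0.36·h(Product) + 0.16·1 + 0.28·h(Help) + 0.2·0
h(Help) = 0.04·h(Product) + 0.48·1 + 0.28·h(Help) + 0.2·0
Solving: h(Product) = 0.5552, h(Help) = 0.6975.
Starting from Help, the probability is 0.6975.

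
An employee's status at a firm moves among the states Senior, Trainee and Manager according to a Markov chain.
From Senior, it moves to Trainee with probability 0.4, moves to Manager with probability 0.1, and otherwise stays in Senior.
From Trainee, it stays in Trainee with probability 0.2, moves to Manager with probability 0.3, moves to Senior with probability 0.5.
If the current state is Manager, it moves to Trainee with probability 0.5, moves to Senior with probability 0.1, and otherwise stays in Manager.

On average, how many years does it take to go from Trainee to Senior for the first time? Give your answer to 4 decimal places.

Let t(s) be the expected number of years to first reach Senior from state s, with t(Senior) = 0. Conditioning on the first year:
t(Trainee) = 1 + 0.2·t(Trainee) + 0.3·t(Manager)
t(Manager) = 1 + 0.5·t(Trainee) + 0.4·t(Manager)
Solving: t(Trainee) = 2.7273, t(Manager) = 3.9394.
Expected years from Trainee to Senior: 2.7273.

2.7273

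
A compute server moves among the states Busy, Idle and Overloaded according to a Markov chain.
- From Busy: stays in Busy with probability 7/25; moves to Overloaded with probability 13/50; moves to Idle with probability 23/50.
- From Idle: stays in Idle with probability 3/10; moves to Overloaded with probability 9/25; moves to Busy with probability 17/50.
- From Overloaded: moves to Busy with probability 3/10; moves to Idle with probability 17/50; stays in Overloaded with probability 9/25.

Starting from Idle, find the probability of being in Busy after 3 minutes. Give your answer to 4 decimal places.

Propagate the distribution vector 3 minutes from Idle.
After 0 minutes: (0.0000, 1.0000, 0.0000)
After 1 minute: (0.3400, 0.3000, 0.3600)
After 2 minutes: (0.3052, 0.3688, 0.3260)
After 3 minutes: (0.3086, 0.3619, 0.3295)
P(in Busy after 3 minutes) = 0.3086

0.3086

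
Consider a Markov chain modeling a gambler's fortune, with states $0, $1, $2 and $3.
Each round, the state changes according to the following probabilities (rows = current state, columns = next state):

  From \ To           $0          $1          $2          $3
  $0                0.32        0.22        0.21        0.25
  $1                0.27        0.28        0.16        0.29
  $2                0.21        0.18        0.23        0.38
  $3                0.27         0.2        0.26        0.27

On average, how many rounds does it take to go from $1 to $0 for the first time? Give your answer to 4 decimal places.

Let t(s) be the expected number of rounds to first reach $0 from state s, with t($0) = 0. Conditioning on the first round:
t($1) = 1 + 0.28·t($1) + 0.16·t($2) + 0.29·t($3)
t($2) = 1 + 0.18·t($1) + 0.23·t($2) + 0.38·t($3)
t($3) = 1 + 0.2·t($1) + 0.26·t($2) + 0.27·t($3)
Solving: t($1) = 3.8801, t($2) = 4.1328, t($3) = 3.9049.
Expected rounds from $1 to $0: 3.8801.

3.8801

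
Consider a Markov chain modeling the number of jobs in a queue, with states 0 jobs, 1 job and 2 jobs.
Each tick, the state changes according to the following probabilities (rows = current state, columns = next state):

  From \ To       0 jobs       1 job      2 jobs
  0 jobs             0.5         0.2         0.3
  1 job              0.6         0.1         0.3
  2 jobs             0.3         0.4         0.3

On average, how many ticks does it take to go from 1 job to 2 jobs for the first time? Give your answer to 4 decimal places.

3.3333

Let t(s) be the expected number of ticks to first reach 2 jobs from state s, with t(2 jobs) = 0. Conditioning on the first tick:
t(0 jobs) = 1 + 0.5·t(0 jobs) + 0.2·t(1 job)
t(1 job) = 1 + 0.6·t(0 jobs) + 0.1·t(1 job)
Solving: t(0 jobs) = 3.3333, t(1 job) = 3.3333.
Expected ticks from 1 job to 2 jobs: 3.3333.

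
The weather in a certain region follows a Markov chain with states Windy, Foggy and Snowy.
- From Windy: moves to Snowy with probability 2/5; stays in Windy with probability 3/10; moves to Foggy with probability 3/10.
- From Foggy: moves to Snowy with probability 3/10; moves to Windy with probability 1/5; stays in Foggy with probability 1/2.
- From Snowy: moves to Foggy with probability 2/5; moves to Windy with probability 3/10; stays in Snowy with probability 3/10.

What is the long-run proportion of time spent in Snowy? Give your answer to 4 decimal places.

Let the stationary distribution be π with π = πP and π_1 + π_2 + π_3 = 1.
π_1 = 0.3·π_1 + 0.2·π_2 + 0.3·π_3
π_2 = 0.3·π_1 + 0.5·π_2 + 0.4·π_3
Solving with the normalization constraint gives π = (0.2584, 0.4157, 0.3258).
So the stationary probability of Snowy is 0.3258.

0.3258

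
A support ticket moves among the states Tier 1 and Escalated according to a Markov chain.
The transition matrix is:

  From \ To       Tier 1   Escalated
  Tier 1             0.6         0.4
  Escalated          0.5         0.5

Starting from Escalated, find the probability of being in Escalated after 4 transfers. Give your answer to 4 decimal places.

Propagate the distribution vector 4 transfers from Escalated.
After 0 transfers: (0.0000, 1.0000)
After 1 transfer: (0.5000, 0.5000)
After 2 transfers: (0.5500, 0.4500)
After 3 transfers: (0.5550, 0.4450)
After 4 transfers: (0.5555, 0.4445)
P(in Escalated after 4 transfers) = 0.4445

0.4445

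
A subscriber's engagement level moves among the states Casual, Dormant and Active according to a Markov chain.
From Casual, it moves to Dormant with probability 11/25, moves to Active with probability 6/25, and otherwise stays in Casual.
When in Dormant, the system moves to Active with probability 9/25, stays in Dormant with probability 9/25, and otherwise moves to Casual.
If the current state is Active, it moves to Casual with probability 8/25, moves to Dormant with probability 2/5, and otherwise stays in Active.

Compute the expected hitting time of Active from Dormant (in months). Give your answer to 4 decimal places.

Let t(s) be the expected number of months to first reach Active from state s, with t(Active) = 0. Conditioning on the first month:
t(Casual) = 1 + 0.32·t(Casual) + 0.44·t(Dormant)
t(Dormant) = 1 + 0.28·t(Casual) + 0.36·t(Dormant)
Solving: t(Casual) = 3.4615, t(Dormant) = 3.0769.
Expected months from Dormant to Active: 3.0769.

3.0769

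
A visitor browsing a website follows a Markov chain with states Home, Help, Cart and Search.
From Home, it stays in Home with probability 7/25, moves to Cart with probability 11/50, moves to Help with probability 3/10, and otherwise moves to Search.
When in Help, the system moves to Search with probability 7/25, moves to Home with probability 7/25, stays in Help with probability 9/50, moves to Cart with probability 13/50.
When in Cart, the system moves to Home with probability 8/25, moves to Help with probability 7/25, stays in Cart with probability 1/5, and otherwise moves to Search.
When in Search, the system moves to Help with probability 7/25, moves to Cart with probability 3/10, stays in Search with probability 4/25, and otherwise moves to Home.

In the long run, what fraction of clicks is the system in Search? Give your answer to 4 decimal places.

0.2123

Let the stationary distribution be π with π = πP and π_1 + π_2 + π_3 + π_4 = 1.
π_1 = 0.28·π_1 + 0.28·π_2 + 0.32·π_3 + 0.26·π_4
π_2 = 0.3·π_1 + 0.18·π_2 + 0.28·π_3 + 0.28·π_4
π_3 = 0.22·π_1 + 0.26·π_2 + 0.2·π_3 + 0.3·π_4
Solving with the normalization constraint gives π = (0.2855, 0.2597, 0.2425, 0.2123).
So the stationary probability of Search is 0.2123.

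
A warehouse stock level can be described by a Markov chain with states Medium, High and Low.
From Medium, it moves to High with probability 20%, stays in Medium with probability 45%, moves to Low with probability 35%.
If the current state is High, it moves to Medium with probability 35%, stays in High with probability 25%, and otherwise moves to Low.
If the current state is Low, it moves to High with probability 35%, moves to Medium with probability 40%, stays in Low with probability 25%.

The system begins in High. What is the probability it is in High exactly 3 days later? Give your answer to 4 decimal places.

Propagate the distribution vector 3 days from High.
After 0 days: (0.0000, 1.0000, 0.0000)
After 1 day: (0.3500, 0.2500, 0.4000)
After 2 days: (0.4050, 0.2725, 0.3225)
After 3 days: (0.4066, 0.2620, 0.3314)
P(in High after 3 days) = 0.2620

0.2620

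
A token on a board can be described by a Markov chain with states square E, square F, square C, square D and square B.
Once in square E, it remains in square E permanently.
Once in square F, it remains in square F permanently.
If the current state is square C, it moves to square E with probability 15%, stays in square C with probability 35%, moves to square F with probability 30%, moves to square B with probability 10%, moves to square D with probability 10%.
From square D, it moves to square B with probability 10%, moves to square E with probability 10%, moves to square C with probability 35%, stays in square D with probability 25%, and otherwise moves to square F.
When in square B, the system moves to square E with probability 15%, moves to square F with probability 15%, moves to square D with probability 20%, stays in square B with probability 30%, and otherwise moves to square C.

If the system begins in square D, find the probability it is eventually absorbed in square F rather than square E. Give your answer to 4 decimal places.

Let h(s) be the probability of absorption at square F starting from transient state s. Then h(square F) = 1 and h(square E) = 0. By first-step analysis:
h(square C) = 0.15·0 + 0.3·1 + 0.35·h(square C) + 0.1·h(square D) + 0.1·h(square B)
h(square D) = 0.1·0 + 0.2·1 + 0.35·h(square C) + 0.25·h(square D) + 0.1·h(square B)
h(square B) = 0.15·0 + 0.15·1 + 0.2·h(square C) + 0.2·h(square D) + 0.3·h(square B)
Solving: h(square C) = 0.6515, h(square D) = 0.6488, h(square B) = 0.5858.
Starting from square D, the probability is 0.6488.

0.6488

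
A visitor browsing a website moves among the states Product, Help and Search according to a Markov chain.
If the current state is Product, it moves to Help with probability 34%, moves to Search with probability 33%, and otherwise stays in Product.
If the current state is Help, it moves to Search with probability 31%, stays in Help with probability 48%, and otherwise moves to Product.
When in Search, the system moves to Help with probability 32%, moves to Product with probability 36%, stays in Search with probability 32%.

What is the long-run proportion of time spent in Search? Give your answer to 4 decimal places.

Let the stationary distribution be π with π = πP and π_1 + π_2 + π_3 = 1.
π_1 = 0.33·π_1 + 0.21·π_2 + 0.36·π_3
π_2 = 0.34·π_1 + 0.48·π_2 + 0.32·π_3
Solving with the normalization constraint gives π = (0.2930, 0.3879, 0.3191).
So the stationary probability of Search is 0.3191.

0.3191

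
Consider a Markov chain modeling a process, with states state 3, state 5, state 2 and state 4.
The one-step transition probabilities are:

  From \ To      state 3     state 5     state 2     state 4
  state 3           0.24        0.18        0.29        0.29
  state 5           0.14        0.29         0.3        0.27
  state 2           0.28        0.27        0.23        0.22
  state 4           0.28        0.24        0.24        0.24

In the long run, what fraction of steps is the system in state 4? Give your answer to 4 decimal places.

0.2539

Let the stationary distribution be π with π = πP and π_1 + π_2 + π_3 + π_4 = 1.
π_1 = 0.24·π_1 + 0.14·π_2 + 0.28·π_3 + 0.28·π_4
π_2 = 0.18·π_1 + 0.29·π_2 + 0.27·π_3 + 0.24·π_4
π_3 = 0.29·π_1 + 0.3·π_2 + 0.23·π_3 + 0.24·π_4
Solving with the normalization constraint gives π = (0.2361, 0.2461, 0.2639, 0.2539).
So the stationary probability of state 4 is 0.2539.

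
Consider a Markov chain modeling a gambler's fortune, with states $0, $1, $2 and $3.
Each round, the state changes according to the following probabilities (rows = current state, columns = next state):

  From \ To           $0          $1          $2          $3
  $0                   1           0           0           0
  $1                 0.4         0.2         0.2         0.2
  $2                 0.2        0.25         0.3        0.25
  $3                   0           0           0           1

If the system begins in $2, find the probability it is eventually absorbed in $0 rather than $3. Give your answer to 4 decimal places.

0.5098

Let h(s) be the probability of absorption at $0 starting from transient state s. Then h($0) = 1 and h($3) = 0. By first-step analysis:
h($1) = 0.4·1 + 0.2·h($1) + 0.2·h($2) + 0.2·0
h($2) = 0.2·1 + 0.25·h($1) + 0.3·h($2) + 0.25·0
Solving: h($1) = 0.6275, h($2) = 0.5098.
Starting from $2, the probability is 0.5098.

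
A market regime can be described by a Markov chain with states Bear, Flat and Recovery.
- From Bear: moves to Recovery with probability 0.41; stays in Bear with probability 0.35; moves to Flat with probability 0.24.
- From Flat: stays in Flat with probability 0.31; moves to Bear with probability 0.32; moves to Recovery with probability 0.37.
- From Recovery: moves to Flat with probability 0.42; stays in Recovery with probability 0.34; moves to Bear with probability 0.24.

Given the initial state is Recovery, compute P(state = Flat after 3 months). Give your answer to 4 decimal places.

Propagate the distribution vector 3 months from Recovery.
After 0 months: (0.0000, 0.0000, 1.0000)
After 1 month: (0.2400, 0.4200, 0.3400)
After 2 months: (0.3000, 0.3306, 0.3694)
After 3 months: (0.2994, 0.3296, 0.3709)
P(in Flat after 3 months) = 0.3296

0.3296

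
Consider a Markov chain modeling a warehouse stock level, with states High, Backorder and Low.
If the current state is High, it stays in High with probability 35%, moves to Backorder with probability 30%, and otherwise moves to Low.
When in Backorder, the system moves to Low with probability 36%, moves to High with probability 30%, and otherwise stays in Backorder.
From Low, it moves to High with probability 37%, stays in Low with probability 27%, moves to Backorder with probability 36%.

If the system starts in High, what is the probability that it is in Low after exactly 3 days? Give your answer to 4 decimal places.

Propagate the distribution vector 3 days from High.
After 0 days: (1.0000, 0.0000, 0.0000)
After 1 day: (0.3500, 0.3000, 0.3500)
After 2 days: (0.3420, 0.3330, 0.3250)
After 3 days: (0.3399, 0.3328, 0.3273)
P(in Low after 3 days) = 0.3273

0.3273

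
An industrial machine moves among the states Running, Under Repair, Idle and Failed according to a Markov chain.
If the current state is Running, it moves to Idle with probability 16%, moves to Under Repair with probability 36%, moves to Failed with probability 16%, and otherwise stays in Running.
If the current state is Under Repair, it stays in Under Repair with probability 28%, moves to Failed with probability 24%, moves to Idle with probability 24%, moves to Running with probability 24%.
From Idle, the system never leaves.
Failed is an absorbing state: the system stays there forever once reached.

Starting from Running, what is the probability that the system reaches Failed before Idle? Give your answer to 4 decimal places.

Let h(s) be the probability of absorption at Failed starting from transient state s. Then h(Failed) = 1 and h(Idle) = 0. By first-step analysis:
h(Running) = 0.32·h(Running) + 0.36·h(Under Repair) + 0.16·0 + 0.16·1
h(Under Repair) = 0.24·h(Running) + 0.28·h(Under Repair) + 0.24·0 + 0.24·1
Solving: h(Running) = 0.5000, h(Under Repair) = 0.5000.
Starting from Running, the probability is 0.5000.

0.5000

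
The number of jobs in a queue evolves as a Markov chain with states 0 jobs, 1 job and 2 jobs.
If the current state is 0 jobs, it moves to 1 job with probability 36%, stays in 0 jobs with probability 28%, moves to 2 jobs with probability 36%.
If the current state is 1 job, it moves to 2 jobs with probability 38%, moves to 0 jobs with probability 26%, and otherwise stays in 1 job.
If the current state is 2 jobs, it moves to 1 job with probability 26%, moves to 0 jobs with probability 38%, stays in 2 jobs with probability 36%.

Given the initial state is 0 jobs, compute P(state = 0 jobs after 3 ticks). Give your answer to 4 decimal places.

Propagate the distribution vector 3 ticks from 0 jobs.
After 0 ticks: (1.0000, 0.0000, 0.0000)
After 1 tick: (0.2800, 0.3600, 0.3600)
After 2 ticks: (0.3088, 0.3240, 0.3672)
After 3 ticks: (0.3102, 0.3233, 0.3665)
P(in 0 jobs after 3 ticks) = 0.3102

0.3102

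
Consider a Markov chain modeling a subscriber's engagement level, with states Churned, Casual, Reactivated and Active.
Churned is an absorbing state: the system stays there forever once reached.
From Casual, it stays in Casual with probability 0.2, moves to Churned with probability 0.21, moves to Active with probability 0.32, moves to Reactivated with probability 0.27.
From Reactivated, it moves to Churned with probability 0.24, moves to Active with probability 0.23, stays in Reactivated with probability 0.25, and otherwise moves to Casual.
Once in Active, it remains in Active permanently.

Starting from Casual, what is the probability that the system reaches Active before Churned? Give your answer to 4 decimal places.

0.5761

Let h(s) be the probability of absorption at Active starting from transient state s. Then h(Active) = 1 and h(Churned) = 0. By first-step analysis:
h(Casual) = 0.21·0 + 0.2·h(Casual) + 0.27·h(Reactivated) + 0.32·1
h(Reactivated) = 0.24·0 + 0.28·h(Casual) + 0.25·h(Reactivated) + 0.23·1
Solving: h(Casual) = 0.5761, h(Reactivated) = 0.5217.
Starting from Casual, the probability is 0.5761.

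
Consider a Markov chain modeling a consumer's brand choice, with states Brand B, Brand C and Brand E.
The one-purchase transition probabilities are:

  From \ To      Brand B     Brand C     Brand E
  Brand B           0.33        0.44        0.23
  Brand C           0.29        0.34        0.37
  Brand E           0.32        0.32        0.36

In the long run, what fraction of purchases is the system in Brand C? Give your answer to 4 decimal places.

Let the stationary distribution be π with π = πP and π_1 + π_2 + π_3 = 1.
π_1 = 0.33·π_1 + 0.29·π_2 + 0.32·π_3
π_2 = 0.44·π_1 + 0.34·π_2 + 0.32·π_3
Solving with the normalization constraint gives π = (0.3122, 0.3648, 0.3231).
So the stationary probability of Brand C is 0.3648.

0.3648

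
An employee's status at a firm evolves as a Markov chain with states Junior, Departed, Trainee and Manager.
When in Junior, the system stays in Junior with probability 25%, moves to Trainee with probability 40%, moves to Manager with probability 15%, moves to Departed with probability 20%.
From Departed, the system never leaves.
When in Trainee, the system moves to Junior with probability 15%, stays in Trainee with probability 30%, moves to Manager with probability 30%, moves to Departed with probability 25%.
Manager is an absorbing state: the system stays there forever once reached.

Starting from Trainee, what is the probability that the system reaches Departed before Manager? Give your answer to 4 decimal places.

Let h(s) be the probability of absorption at Departed starting from transient state s. Then h(Departed) = 1 and h(Manager) = 0. By first-step analysis:
h(Junior) = 0.25·h(Junior) + 0.2·1 + 0.4·h(Trainee) + 0.15·0
h(Trainee) = 0.15·h(Junior) + 0.25·1 + 0.3·h(Trainee) + 0.3·0
Solving: h(Junior) = 0.5161, h(Trainee) = 0.4677.
Starting from Trainee, the probability is 0.4677.

0.4677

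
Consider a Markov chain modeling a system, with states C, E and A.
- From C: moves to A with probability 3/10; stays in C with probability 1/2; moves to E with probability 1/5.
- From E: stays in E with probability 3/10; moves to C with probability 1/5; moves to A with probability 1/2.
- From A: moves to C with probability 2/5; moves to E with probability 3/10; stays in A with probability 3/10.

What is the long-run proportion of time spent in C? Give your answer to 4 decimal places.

Let the stationary distribution be π with π = πP and π_1 + π_2 + π_3 = 1.
π_1 = 0.5·π_1 + 0.2·π_2 + 0.4·π_3
π_2 = 0.2·π_1 + 0.3·π_2 + 0.3·π_3
Solving with the normalization constraint gives π = (0.3864, 0.2614, 0.3523).
So the stationary probability of C is 0.3864.

0.3864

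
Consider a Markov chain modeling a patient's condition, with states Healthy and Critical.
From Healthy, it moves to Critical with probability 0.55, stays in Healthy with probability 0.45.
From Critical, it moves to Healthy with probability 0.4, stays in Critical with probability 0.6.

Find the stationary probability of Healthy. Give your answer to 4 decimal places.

0.4211

Let the stationary distribution be π with π = πP and π_1 + π_2 = 1.
π_1 = 0.45·π_1 + 0.4·π_2
Solving with the normalization constraint gives π = (0.4211, 0.5789).
So the stationary probability of Healthy is 0.4211.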